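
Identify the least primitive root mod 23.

5

φ(23) = 23 − 1 = 22 = 2 · 11.
g is a primitive root iff g^(22/q) ≢ 1 (mod 23) for each prime q ∈ {2, 11}.
g = 2: 2^11 ≡ 1 — hits 1, so not a primitive root.
g = 3: 3^11 ≡ 1 — hits 1, so not a primitive root.
g = 4: 4^11 ≡ 1 — hits 1, so not a primitive root.
g = 5: 5^11 ≡ 22; 5^2 ≡ 2 — none is 1, so 5 is a primitive root.
The smallest primitive root modulo 23 is 5.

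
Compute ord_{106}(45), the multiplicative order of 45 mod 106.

The order of 45 must divide φ(106) = φ(2)·φ(53) = 1·52 = 52 = 2^2 · 13.
Divisors of 52: 1, 2, 4, 13, 26, 52.
Evaluate successive powers at the divisors of 52:
45^1 ≡ 45 (mod 106)
45^2 ≡ 11 (mod 106)
45^4 ≡ 15 (mod 106)
45^13 ≡ 83 (mod 106)
45^26 ≡ 105 (mod 106)
45^52 ≡ 1 (mod 106) ✓
Hence ord(45) = 52.

52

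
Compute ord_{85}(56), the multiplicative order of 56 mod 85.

16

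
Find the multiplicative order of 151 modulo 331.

Since 151 ∈ (Z/331Z)^×, its order divides φ(331) = 331 − 1 = 330 = 2 · 3 · 5 · 11.
Divisors of 330: 1, 2, 3, 5, 6, 10, 11, 15, 22, 30, 33, 55, 66, 110, 165, 330.
Check 151^d mod 331 for each divisor in increasing order:
151^1 ≡ 151 (mod 331)
151^2 ≡ 293 (mod 331)
151^3 ≡ 220 (mod 331)
151^5 ≡ 246 (mod 331)
151^6 ≡ 74 (mod 331)
151^10 ≡ 274 (mod 331)
151^11 ≡ 330 (mod 331)
151^15 ≡ 211 (mod 331)
151^22 ≡ 1 (mod 331) ✓
So ord_331(151) = 22.

22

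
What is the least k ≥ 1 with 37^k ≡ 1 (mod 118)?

58

ord(37) | φ(118) = φ(2)·φ(59) = 1·58 = 58 = 2 · 29.
Divisors of 58: 1, 2, 29, 58.
Check 37^d mod 118 for each divisor in increasing order:
37^1 ≡ 37 (mod 118)
37^2 ≡ 71 (mod 118)
37^29 ≡ 117 (mod 118)
37^58 ≡ 1 (mod 118) ✓
The smallest such exponent is 58, so the order of 37 is 58.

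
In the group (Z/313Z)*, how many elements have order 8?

φ(313) = 313 − 1 = 312 = 2^3 · 3 · 13.
(Z/313Z)^× is cyclic (|G| = 312); a cyclic group of order m has exactly φ(d) elements of each order d | m, and none otherwise.
8 = 2^3 divides 312, and φ(8) = 4.

4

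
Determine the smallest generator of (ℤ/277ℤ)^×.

5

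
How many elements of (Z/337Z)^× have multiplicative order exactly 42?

φ(337) = 337 − 1 = 336 = 2^4 · 3 · 7.
(Z/337Z)^× is cyclic (|G| = 336); a cyclic group of order m has exactly φ(d) elements of each order d | m, and none otherwise.
42 = 2 · 3 · 7 divides 336, and φ(42) = 12.

12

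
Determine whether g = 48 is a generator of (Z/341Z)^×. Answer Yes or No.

341 = 11 · 31 is a product of two distinct odd primes, so (Z/341Z)^× ≅ (Z/11Z)^× × (Z/31Z)^× is not cyclic.
No primitive root modulo 341 exists; in particular 48 is not one.

No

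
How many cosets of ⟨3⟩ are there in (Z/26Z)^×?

4

By Lagrange's theorem, ord_26(3) divides φ(26) = φ(2)·φ(13) = 1·12 = 12 = 2^2 · 3.
Divisors of 12: 1, 2, 3, 4, 6, 12.
Compute 3^d (mod 26) for the divisors d until we hit 1:
3^1 ≡ 3
3^2 ≡ 9
3^3 ≡ 1
The order of 3 is 3, so the subgroup it generates has 3 elements.
Index = |(Z/26Z)^×| / |⟨3⟩| = 12 / 3 = 4.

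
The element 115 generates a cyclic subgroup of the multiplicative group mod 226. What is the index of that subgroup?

4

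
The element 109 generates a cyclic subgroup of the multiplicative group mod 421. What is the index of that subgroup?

20

The order of 109 must divide φ(421) = 421 − 1 = 420 = 2^2 · 3 · 5 · 7.
Divisors of 420: 1, 2, 3, 4, 5, 6, 7, 10, 12, 14, 15, 20, 21, 28, 30, 35, 42, 60, 70, 84, 105, 140, 210, 420.
Evaluate successive powers at the divisors of 420:
109^1 ≡ 109
109^2 ≡ 93
109^3 ≡ 33
109^4 ≡ 229
109^5 ≡ 122
109^6 ≡ 247
109^7 ≡ 400
109^10 ≡ 149
109^12 ≡ 385
109^14 ≡ 20
109^15 ≡ 75
109^20 ≡ 309
109^21 ≡ 1
So ord_421(109) = 21, hence |⟨109⟩| = 21.
[(Z/421Z)^× : ⟨109⟩] = 420/21 = 20.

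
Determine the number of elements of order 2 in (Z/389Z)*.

1

φ(389) = 389 − 1 = 388 = 2^2 · 97.
(Z/389Z)^× is cyclic (|G| = 388); a cyclic group of order m has exactly φ(d) elements of each order d | m, and none otherwise.
2 | 388, and φ(2) = 2 − 1 = 1.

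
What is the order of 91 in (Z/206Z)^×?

51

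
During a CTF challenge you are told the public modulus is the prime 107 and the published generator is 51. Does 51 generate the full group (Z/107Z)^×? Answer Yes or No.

Yes

φ(107) = 107 − 1 = 106 = 2 · 53.
51 is a primitive root mod 107 iff 51^(φ(107)/q) ≢ 1 for every prime q | φ(107), i.e. q ∈ {2, 53}.
51^53 ≡ 106 (mod 107)  [q = 2: ≢ 1 ✓]
51^2 ≡ 33 (mod 107)  [q = 53: ≢ 1 ✓]
Every test exponent gives a nontrivial residue, hence 51 generates the full group.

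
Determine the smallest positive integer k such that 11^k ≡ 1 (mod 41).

40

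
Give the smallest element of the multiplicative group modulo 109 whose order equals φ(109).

φ(109) = 109 − 1 = 108 = 2^2 · 3^3.
g is a primitive root iff g^(108/q) ≢ 1 (mod 109) for each prime q ∈ {2, 3}.
g = 2: 2^54 ≡ 108; 2^36 ≡ 1 — hits 1, so not a primitive root.
g = 3: 3^54 ≡ 1 — hits 1, so not a primitive root.
g = 4: 4^54 ≡ 1 — hits 1, so not a primitive root.
g = 5: 5^54 ≡ 1 — hits 1, so not a primitive root.
g = 6: 6^54 ≡ 108; 6^36 ≡ 63 — none is 1, so 6 is a primitive root.
The smallest primitive root modulo 109 is 6.

6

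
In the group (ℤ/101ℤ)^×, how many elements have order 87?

0

φ(101) = 101 − 1 = 100 = 2^2 · 5^2.
Since (Z/101Z)^× is cyclic of order 100, the number of elements of order d is φ(d) when d | 100 and 0 otherwise.
87 does not divide 100, so no element of (Z/101Z)^× has order 87.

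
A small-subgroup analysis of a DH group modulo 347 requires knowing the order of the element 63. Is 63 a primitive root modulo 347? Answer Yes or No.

Yes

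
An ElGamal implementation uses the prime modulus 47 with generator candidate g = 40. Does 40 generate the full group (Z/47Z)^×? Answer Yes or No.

φ(47) = 47 − 1 = 46 = 2 · 23.
Test 40^(46/q) mod 47 for each prime factor q of 46:
40^23 ≡ 46 (mod 47)  [q = 2: ≢ 1 ✓]
40^2 ≡ 2 (mod 47)  [q = 23: ≢ 1 ✓]
All checks pass, so 40 has order 46 and is a primitive root modulo 47.

Yes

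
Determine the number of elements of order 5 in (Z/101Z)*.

4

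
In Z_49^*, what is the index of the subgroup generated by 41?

3

By Lagrange's theorem, ord_49(41) divides φ(49) = φ(7^2) = 7·(7−1) = 42 = 2 · 3 · 7.
Divisors of 42: 1, 2, 3, 6, 7, 14, 21, 42.
Check 41^d mod 49 for each divisor in increasing order:
41^1 ≡ 41
41^2 ≡ 15
41^3 ≡ 27
41^6 ≡ 43
41^7 ≡ 48
41^14 ≡ 1
Thus |⟨41⟩| = ord(41) = 14.
The index is φ(49) / ord(41) = 42 / 14 = 3.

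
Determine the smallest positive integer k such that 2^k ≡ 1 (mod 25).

20

The order of 2 must divide φ(25) = φ(5^2) = 5·(5−1) = 20 = 2^2 · 5.
Divisors of 20: 1, 2, 4, 5, 10, 20.
Test each divisor d:
2^1 ≡ 2 (mod 25)
2^2 ≡ 4 (mod 25)
2^4 ≡ 16 (mod 25)
2^5 ≡ 7 (mod 25)
2^10 ≡ 24 (mod 25)
2^20 ≡ 1 (mod 25) ✓
Hence ord(2) = 20.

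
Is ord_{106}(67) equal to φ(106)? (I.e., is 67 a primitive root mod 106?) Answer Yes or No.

Yes

φ(106) = φ(2)·φ(53) = 1·52 = 52 = 2^2 · 13.
An element g generates (Z/106Z)^× iff g^(52/q) ≢ 1 (mod 106) for each prime q ∈ {2, 13}.
67^26 ≡ 105 (mod 106)  [q = 2: ≢ 1 ✓]
67^4 ≡ 97 (mod 106)  [q = 13: ≢ 1 ✓]
Every test exponent gives a nontrivial residue, hence 67 generates the full group.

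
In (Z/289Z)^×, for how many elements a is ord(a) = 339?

φ(289) = φ(17^2) = 17·(17−1) = 272 = 2^4 · 17.
(Z/289Z)^× is cyclic (|G| = 272); a cyclic group of order m has exactly φ(d) elements of each order d | m, and none otherwise.
339 does not divide 272, so no element of (Z/289Z)^× has order 339.

0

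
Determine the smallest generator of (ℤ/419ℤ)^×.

2

φ(419) = 419 − 1 = 418 = 2 · 11 · 19.
Test candidates g = 2, 3, … against the prime factors q ∈ {2, 11, 19} of φ(419): g is a generator iff g^(418/q) ≢ 1 for every such q.
g = 2: 2^209 ≡ 418; 2^38 ≡ 334; 2^22 ≡ 114 — none is 1, so 2 is a primitive root.
So 2 is the smallest generator of (Z/419Z)^×.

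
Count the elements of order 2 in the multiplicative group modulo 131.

1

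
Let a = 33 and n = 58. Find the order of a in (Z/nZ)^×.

14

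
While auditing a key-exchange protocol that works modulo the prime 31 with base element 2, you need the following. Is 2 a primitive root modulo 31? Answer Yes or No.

No

φ(31) = 31 − 1 = 30 = 2 · 3 · 5.
2 is a primitive root mod 31 iff 2^(φ(31)/q) ≢ 1 for every prime q | φ(31), i.e. q ∈ {2, 3, 5}.
2^15 ≡ 1 (mod 31)  [q = 2: ≡ 1 ✗]
2^10 ≡ 1 (mod 31)  [q = 3: ≡ 1 ✗]
2^6 ≡ 2 (mod 31)  [q = 5: ≢ 1 ✓]
The check at q = 2 fails, so 2 generates a proper subgroup.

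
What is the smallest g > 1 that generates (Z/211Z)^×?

φ(211) = 211 − 1 = 210 = 2 · 3 · 5 · 7.
Test candidates g = 2, 3, … against the prime factors q ∈ {2, 3, 5, 7} of φ(211): g is a generator iff g^(210/q) ≢ 1 for every such q.
g = 2: 2^105 ≡ 210; 2^70 ≡ 196; 2^42 ≡ 107; 2^30 ≡ 171 — none is 1, so 2 is a primitive root.
So 2 is the smallest generator of (Z/211Z)^×.

2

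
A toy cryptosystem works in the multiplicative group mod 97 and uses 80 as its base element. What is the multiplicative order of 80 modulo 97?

96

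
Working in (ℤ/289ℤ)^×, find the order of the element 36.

136

By Lagrange's theorem, ord_289(36) divides φ(289) = φ(17^2) = 17·(17−1) = 272 = 2^4 · 17.
Divisors of 272: 1, 2, 4, 8, 16, 17, 34, 68, 136, 272.
Check 36^d mod 289 for each divisor in increasing order:
36^1 ≡ 36 (mod 289)
36^2 ≡ 140 (mod 289)
36^4 ≡ 237 (mod 289)
36^8 ≡ 103 (mod 289)
36^16 ≡ 205 (mod 289)
36^17 ≡ 155 (mod 289)
36^34 ≡ 38 (mod 289)
36^68 ≡ 288 (mod 289)
36^136 ≡ 1 (mod 289) ✓
Therefore the multiplicative order of 36 modulo 289 is 136.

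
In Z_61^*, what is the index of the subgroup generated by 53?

3

The order of 53 must divide φ(61) = 61 − 1 = 60 = 2^2 · 3 · 5.
Divisors of 60: 1, 2, 3, 4, 5, 6, 10, 12, 15, 20, 30, 60.
Test each divisor d:
53^1 ≡ 53
53^2 ≡ 3
53^3 ≡ 37
53^4 ≡ 9
53^5 ≡ 50
53^6 ≡ 27
53^10 ≡ 60
53^12 ≡ 58
53^15 ≡ 11
53^20 ≡ 1
So ord_61(53) = 20, hence |⟨53⟩| = 20.
Index = |(Z/61Z)^×| / |⟨53⟩| = 60 / 20 = 3.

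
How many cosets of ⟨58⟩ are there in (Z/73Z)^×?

1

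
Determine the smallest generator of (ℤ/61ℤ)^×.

φ(61) = 61 − 1 = 60 = 2^2 · 3 · 5.
g is a primitive root iff g^(60/q) ≢ 1 (mod 61) for each prime q ∈ {2, 3, 5}.
g = 2: 2^30 ≡ 60; 2^20 ≡ 47; 2^12 ≡ 9 — none is 1, so 2 is a primitive root.
Hence the least primitive root of 61 is 2.

2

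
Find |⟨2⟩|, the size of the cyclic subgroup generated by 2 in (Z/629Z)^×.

72

By Lagrange's theorem, ord_629(2) divides φ(629) = φ(17·37) = (17−1)·(37−1) = 16·36 = 576 = 2^6 · 3^2.
Divisors of 576: 1, 2, 3, 4, 6, 8, 9, 12, 16, 18, 24, 32, 36, 48, 64, 72, 96, 144, 192, 288, 576.
Check 2^d mod 629 for each divisor in increasing order:
2^1 ≡ 2 (mod 629)
2^2 ≡ 4 (mod 629)
2^3 ≡ 8 (mod 629)
2^4 ≡ 16 (mod 629)
2^6 ≡ 64 (mod 629)
2^8 ≡ 256 (mod 629)
2^9 ≡ 512 (mod 629)
2^12 ≡ 322 (mod 629)
2^16 ≡ 120 (mod 629)
2^18 ≡ 480 (mod 629)
2^24 ≡ 528 (mod 629)
2^32 ≡ 562 (mod 629)
2^36 ≡ 186 (mod 629)
2^48 ≡ 137 (mod 629)
2^64 ≡ 86 (mod 629)
2^72 ≡ 1 (mod 629) ✓
The smallest such exponent is 72, so the order of 2 is 72.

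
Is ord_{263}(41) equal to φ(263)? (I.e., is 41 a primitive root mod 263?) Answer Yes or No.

φ(263) = 263 − 1 = 262 = 2 · 131.
It suffices to check that the order of 41 is not a proper divisor of 262: compute 41^(262/q) for q ∈ {2, 131}.
41^131 ≡ 262 (mod 263)  [q = 2: ≢ 1 ✓]
41^2 ≡ 103 (mod 263)  [q = 131: ≢ 1 ✓]
None equal 1, so ord_263(41) = 262: 41 is a primitive root.

Yes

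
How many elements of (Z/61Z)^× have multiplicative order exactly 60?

φ(61) = 61 − 1 = 60 = 2^2 · 3 · 5.
In a cyclic group of order 60, there are φ(d) elements of order d for each divisor d of 60, and zero for non-divisors.
60 = 2^2 · 3 · 5 divides 60, and φ(60) = 16.

16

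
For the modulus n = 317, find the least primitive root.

φ(317) = 317 − 1 = 316 = 2^2 · 79.
Test candidates g = 2, 3, … against the prime factors q ∈ {2, 79} of φ(317): g is a generator iff g^(316/q) ≢ 1 for every such q.
g = 2: 2^158 ≡ 316; 2^4 ≡ 16 — none is 1, so 2 is a primitive root.
The smallest primitive root modulo 317 is 2.

2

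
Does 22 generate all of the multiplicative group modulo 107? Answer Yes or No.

φ(107) = 107 − 1 = 106 = 2 · 53.
An element g generates (Z/107Z)^× iff g^(106/q) ≢ 1 (mod 107) for each prime q ∈ {2, 53}.
22^53 ≡ 106 (mod 107)  [q = 2: ≢ 1 ✓]
22^2 ≡ 56 (mod 107)  [q = 53: ≢ 1 ✓]
All checks pass, so 22 has order 106 and is a primitive root modulo 107.

Yes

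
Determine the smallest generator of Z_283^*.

φ(283) = 283 − 1 = 282 = 2 · 3 · 47.
g is a primitive root iff g^(282/q) ≢ 1 (mod 283) for each prime q ∈ {2, 3, 47}.
g = 2: 2^141 ≡ 282; 2^94 ≡ 1 — hits 1, so not a primitive root.
g = 3: 3^141 ≡ 282; 3^94 ≡ 238; 3^6 ≡ 163 — none is 1, so 3 is a primitive root.
So 3 is the smallest generator of (Z/283Z)^×.

3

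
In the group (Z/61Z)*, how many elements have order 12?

φ(61) = 61 − 1 = 60 = 2^2 · 3 · 5.
In a cyclic group of order 60, there are φ(d) elements of order d for each divisor d of 60, and zero for non-divisors.
12 = 2^2 · 3 divides 60, and φ(12) = 4.

4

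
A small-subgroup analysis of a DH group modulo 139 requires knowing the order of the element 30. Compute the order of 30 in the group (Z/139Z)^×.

ord(30) | φ(139) = 139 − 1 = 138 = 2 · 3 · 23.
Divisors of 138: 1, 2, 3, 6, 23, 46, 69, 138.
Test each divisor d:
30^1 ≡ 30 (mod 139)
30^2 ≡ 66 (mod 139)
30^3 ≡ 34 (mod 139)
30^6 ≡ 44 (mod 139)
30^23 ≡ 96 (mod 139)
30^46 ≡ 42 (mod 139)
30^69 ≡ 1 (mod 139) ✓
The smallest such exponent is 69, so the order of 30 is 69.

69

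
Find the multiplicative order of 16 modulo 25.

5

ord(16) | φ(25) = φ(5^2) = 5·(5−1) = 20 = 2^2 · 5.
Divisors of 20: 1, 2, 4, 5, 10, 20.
Compute 16^d (mod 25) for the divisors d until we hit 1:
16^1 ≡ 16 (mod 25)
16^2 ≡ 6 (mod 25)
16^4 ≡ 11 (mod 25)
16^5 ≡ 1 (mod 25) ✓
So ord_25(16) = 5.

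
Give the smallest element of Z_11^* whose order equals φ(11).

φ(11) = 11 − 1 = 10 = 2 · 5.
Test candidates g = 2, 3, … against the prime factors q ∈ {2, 5} of φ(11): g is a generator iff g^(10/q) ≢ 1 for every such q.
g = 2: 2^5 ≡ 10; 2^2 ≡ 4 — none is 1, so 2 is a primitive root.
So 2 is the smallest generator of (Z/11Z)^×.

2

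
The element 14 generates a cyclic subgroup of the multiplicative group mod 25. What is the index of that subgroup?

2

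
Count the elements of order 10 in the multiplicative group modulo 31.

4

φ(31) = 31 − 1 = 30 = 2 · 3 · 5.
(Z/31Z)^× is cyclic (|G| = 30); a cyclic group of order m has exactly φ(d) elements of each order d | m, and none otherwise.
10 = 2 · 5 divides 30, and φ(10) = 4.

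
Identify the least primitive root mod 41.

φ(41) = 41 − 1 = 40 = 2^3 · 5.
Test candidates g = 2, 3, … against the prime factors q ∈ {2, 5} of φ(41): g is a generator iff g^(40/q) ≢ 1 for every such q.
g = 2: 2^20 ≡ 1 — hits 1, so not a primitive root.
g = 3: 3^20 ≡ 40; 3^8 ≡ 1 — hits 1, so not a primitive root.
g = 4: 4^20 ≡ 1 — hits 1, so not a primitive root.
g = 5: 5^20 ≡ 1 — hits 1, so not a primitive root.
g = 6: 6^20 ≡ 40; 6^8 ≡ 10 — none is 1, so 6 is a primitive root.
So 6 is the smallest generator of (Z/41Z)^×.

6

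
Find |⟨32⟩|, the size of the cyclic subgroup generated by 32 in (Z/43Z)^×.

ord(32) | φ(43) = 43 − 1 = 42 = 2 · 3 · 7.
Divisors of 42: 1, 2, 3, 6, 7, 14, 21, 42.
Test each divisor d:
32^1 ≡ 32
32^2 ≡ 35
32^3 ≡ 2
32^6 ≡ 4
32^7 ≡ 42
32^14 ≡ 1
The smallest such exponent is 14, so the order of 32 is 14.

14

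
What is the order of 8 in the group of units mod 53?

52

By Lagrange's theorem, ord_53(8) divides φ(53) = 53 − 1 = 52 = 2^2 · 13.
Divisors of 52: 1, 2, 4, 13, 26, 52.
Compute 8^d (mod 53) for the divisors d until we hit 1:
8^1 ≡ 8 (mod 53)
8^2 ≡ 11 (mod 53)
8^4 ≡ 15 (mod 53)
8^13 ≡ 23 (mod 53)
8^26 ≡ 52 (mod 53)
8^52 ≡ 1 (mod 53) ✓
Hence ord(8) = 52.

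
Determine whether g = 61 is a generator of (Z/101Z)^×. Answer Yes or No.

φ(101) = 101 − 1 = 100 = 2^2 · 5^2.
An element g generates (Z/101Z)^× iff g^(100/q) ≢ 1 (mod 101) for each prime q ∈ {2, 5}.
61^50 ≡ 100 (mod 101)  [q = 2: ≢ 1 ✓]
61^20 ≡ 36 (mod 101)  [q = 5: ≢ 1 ✓]
None equal 1, so ord_101(61) = 100: 61 is a primitive root.

Yes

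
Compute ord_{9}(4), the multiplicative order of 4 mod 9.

3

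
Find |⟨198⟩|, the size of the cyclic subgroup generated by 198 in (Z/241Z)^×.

Since 198 ∈ (Z/241Z)^×, its order divides φ(241) = 241 − 1 = 240 = 2^4 · 3 · 5.
Divisors of 240: 1, 2, 3, 4, 5, 6, 8, 10, 12, 15, 16, 20, 24, 30, 40, 48, 60, 80, 120, 240.
Check 198^d mod 241 for each divisor in increasing order:
198^1 ≡ 198
198^2 ≡ 162
198^3 ≡ 23
198^4 ≡ 216
198^5 ≡ 111
198^6 ≡ 47
198^8 ≡ 143
198^10 ≡ 30
198^12 ≡ 40
198^15 ≡ 197
198^16 ≡ 205
198^20 ≡ 177
198^24 ≡ 154
198^30 ≡ 8
198^40 ≡ 240
198^48 ≡ 98
198^60 ≡ 64
198^80 ≡ 1
Therefore the multiplicative order of 198 modulo 241 is 80.

80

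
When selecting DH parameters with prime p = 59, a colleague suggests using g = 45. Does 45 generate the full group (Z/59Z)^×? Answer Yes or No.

No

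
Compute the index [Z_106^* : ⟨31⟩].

1

The order of 31 must divide φ(106) = φ(2)·φ(53) = 1·52 = 52 = 2^2 · 13.
Divisors of 52: 1, 2, 4, 13, 26, 52.
Check 31^d mod 106 for each divisor in increasing order:
31^1 ≡ 31 (mod 106)
31^2 ≡ 7 (mod 106)
31^4 ≡ 49 (mod 106)
31^13 ≡ 83 (mod 106)
31^26 ≡ 105 (mod 106)
31^52 ≡ 1 (mod 106) ✓
The order of 31 is 52, so the subgroup it generates has 52 elements.
Index = |(Z/106Z)^×| / |⟨31⟩| = 52 / 52 = 1.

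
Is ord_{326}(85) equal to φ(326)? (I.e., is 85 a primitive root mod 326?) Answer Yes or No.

No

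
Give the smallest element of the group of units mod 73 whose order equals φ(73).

φ(73) = 73 − 1 = 72 = 2^3 · 3^2.
Test candidates g = 2, 3, … against the prime factors q ∈ {2, 3} of φ(73): g is a generator iff g^(72/q) ≢ 1 for every such q.
g = 2: 2^36 ≡ 1 — hits 1, so not a primitive root.
g = 3: 3^36 ≡ 1 — hits 1, so not a primitive root.
g = 4: 4^36 ≡ 1 — hits 1, so not a primitive root.
g = 5: 5^36 ≡ 72; 5^24 ≡ 8 — none is 1, so 5 is a primitive root.
Hence the least primitive root of 73 is 5.

5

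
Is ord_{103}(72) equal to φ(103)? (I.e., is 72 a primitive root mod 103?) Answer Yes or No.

No

φ(103) = 103 − 1 = 102 = 2 · 3 · 17.
An element g generates (Z/103Z)^× iff g^(102/q) ≢ 1 (mod 103) for each prime q ∈ {2, 3, 17}.
72^51 ≡ 1 (mod 103)  [q = 2: ≡ 1 ✗]
72^34 ≡ 1 (mod 103)  [q = 3: ≡ 1 ✗]
72^6 ≡ 61 (mod 103)  [q = 17: ≢ 1 ✓]
Since 72^51 ≡ 1, the order of 72 divides 51 < 102, so 72 is not a primitive root.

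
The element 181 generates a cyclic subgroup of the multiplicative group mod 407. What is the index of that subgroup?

8

The order of 181 must divide φ(407) = φ(11·37) = (11−1)·(37−1) = 10·36 = 360 = 2^3 · 3^2 · 5.
Divisors of 360: 1, 2, 3, 4, 5, 6, 8, 9, 10, 12, 15, 18, 20, 24, 30, 36, 40, 45, 60, 72, 90, 120, 180, 360.
Test each divisor d:
181^1 ≡ 181 (mod 407)
181^2 ≡ 201 (mod 407)
181^3 ≡ 158 (mod 407)
181^4 ≡ 108 (mod 407)
181^5 ≡ 12 (mod 407)
181^6 ≡ 137 (mod 407)
181^8 ≡ 268 (mod 407)
181^9 ≡ 75 (mod 407)
181^10 ≡ 144 (mod 407)
181^12 ≡ 47 (mod 407)
181^15 ≡ 100 (mod 407)
181^18 ≡ 334 (mod 407)
181^20 ≡ 386 (mod 407)
181^24 ≡ 174 (mod 407)
181^30 ≡ 232 (mod 407)
181^36 ≡ 38 (mod 407)
181^40 ≡ 34 (mod 407)
181^45 ≡ 1 (mod 407) ✓
The order of 181 is 45, so the subgroup it generates has 45 elements.
[(Z/407Z)^× : ⟨181⟩] = 360/45 = 8.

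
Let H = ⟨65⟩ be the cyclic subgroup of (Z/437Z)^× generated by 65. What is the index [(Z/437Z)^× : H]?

6

By Lagrange's theorem, ord_437(65) divides φ(437) = φ(19·23) = (19−1)·(23−1) = 18·22 = 396 = 2^2 · 3^2 · 11.
Divisors of 396: 1, 2, 3, 4, 6, 9, 11, 12, 18, 22, 33, 36, 44, 66, 99, 132, 198, 396.
Compute 65^d (mod 437) for the divisors d until we hit 1:
65^1 ≡ 65 (mod 437)
65^2 ≡ 292 (mod 437)
65^3 ≡ 189 (mod 437)
65^4 ≡ 49 (mod 437)
65^6 ≡ 324 (mod 437)
65^9 ≡ 56 (mod 437)
65^11 ≡ 183 (mod 437)
65^12 ≡ 96 (mod 437)
65^18 ≡ 77 (mod 437)
65^22 ≡ 277 (mod 437)
65^33 ≡ 436 (mod 437)
65^36 ≡ 248 (mod 437)
65^44 ≡ 254 (mod 437)
65^66 ≡ 1 (mod 437) ✓
The order of 65 is 66, so the subgroup it generates has 66 elements.
[(Z/437Z)^× : ⟨65⟩] = 396/66 = 6.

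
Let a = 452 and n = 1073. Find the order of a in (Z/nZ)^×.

Since 452 ∈ (Z/1073Z)^×, its order divides φ(1073) = φ(29·37) = (29−1)·(37−1) = 28·36 = 1008 = 2^4 · 3^2 · 7.
Divisors of 1008: 1, 2, 3, 4, 6, 7, 8, 9, 12, 14, 16, 18, 21, 24, 28, 36, 42, 48, 56, 63, 72, 84, 112, 126, 144, 168, 252, 336, 504, 1008.
Test each divisor d:
452^1 ≡ 452 (mod 1073)
452^2 ≡ 434 (mod 1073)
452^3 ≡ 882 (mod 1073)
452^4 ≡ 581 (mod 1073)
452^6 ≡ 1072 (mod 1073)
452^7 ≡ 621 (mod 1073)
452^8 ≡ 639 (mod 1073)
452^9 ≡ 191 (mod 1073)
452^12 ≡ 1 (mod 1073) ✓
The smallest such exponent is 12, so the order of 452 is 12.

12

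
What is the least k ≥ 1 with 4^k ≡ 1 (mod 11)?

ord(4) | φ(11) = 11 − 1 = 10 = 2 · 5.
Divisors of 10: 1, 2, 5, 10.
Evaluate successive powers at the divisors of 10:
4^1 ≡ 4 (mod 11)
4^2 ≡ 5 (mod 11)
4^5 ≡ 1 (mod 11) ✓
The smallest such exponent is 5, so the order of 4 is 5.

5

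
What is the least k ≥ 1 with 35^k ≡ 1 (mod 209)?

90

The order of 35 must divide φ(209) = φ(11·19) = (11−1)·(19−1) = 10·18 = 180 = 2^2 · 3^2 · 5.
Divisors of 180: 1, 2, 3, 4, 5, 6, 9, 10, 12, 15, 18, 20, 30, 36, 45, 60, 90, 180.
Evaluate successive powers at the divisors of 180:
35^1 ≡ 35 (mod 209)
35^2 ≡ 180 (mod 209)
35^3 ≡ 30 (mod 209)
35^4 ≡ 5 (mod 209)
35^5 ≡ 175 (mod 209)
35^6 ≡ 64 (mod 209)
35^9 ≡ 39 (mod 209)
35^10 ≡ 111 (mod 209)
35^12 ≡ 125 (mod 209)
35^15 ≡ 197 (mod 209)
35^18 ≡ 58 (mod 209)
35^20 ≡ 199 (mod 209)
35^30 ≡ 144 (mod 209)
35^36 ≡ 20 (mod 209)
35^45 ≡ 153 (mod 209)
35^60 ≡ 45 (mod 209)
35^90 ≡ 1 (mod 209) ✓
So ord_209(35) = 90.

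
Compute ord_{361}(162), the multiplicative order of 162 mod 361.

ord(162) | φ(361) = φ(19^2) = 19·(19−1) = 342 = 2 · 3^2 · 19.
Divisors of 342: 1, 2, 3, 6, 9, 18, 19, 38, 57, 114, 171, 342.
Test each divisor d:
162^1 ≡ 162 (mod 361)
162^2 ≡ 252 (mod 361)
162^3 ≡ 31 (mod 361)
162^6 ≡ 239 (mod 361)
162^9 ≡ 189 (mod 361)
162^18 ≡ 343 (mod 361)
162^19 ≡ 333 (mod 361)
162^38 ≡ 62 (mod 361)
162^57 ≡ 69 (mod 361)
162^114 ≡ 68 (mod 361)
162^171 ≡ 360 (mod 361)
162^342 ≡ 1 (mod 361) ✓
So ord_361(162) = 342.

342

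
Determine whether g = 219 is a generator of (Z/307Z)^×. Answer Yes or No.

No

φ(307) = 307 − 1 = 306 = 2 · 3^2 · 17.
Test 219^(306/q) mod 307 for each prime factor q of 306:
219^153 ≡ 1 (mod 307)  [q = 2: ≡ 1 ✗]
219^102 ≡ 289 (mod 307)  [q = 3: ≢ 1 ✓]
219^18 ≡ 105 (mod 307)  [q = 17: ≢ 1 ✓]
Since 219^153 ≡ 1, the order of 219 divides 153 < 306, so 219 is not a primitive root.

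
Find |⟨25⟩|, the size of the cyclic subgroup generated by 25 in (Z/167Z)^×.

83

The order of 25 must divide φ(167) = 167 − 1 = 166 = 2 · 83.
Divisors of 166: 1, 2, 83, 166.
Check 25^d mod 167 for each divisor in increasing order:
25^1 ≡ 25 (mod 167)
25^2 ≡ 124 (mod 167)
25^83 ≡ 1 (mod 167) ✓
Therefore the multiplicative order of 25 modulo 167 is 83.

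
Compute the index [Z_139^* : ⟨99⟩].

2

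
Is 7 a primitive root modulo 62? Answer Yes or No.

No

φ(62) = φ(2)·φ(31) = 1·30 = 30 = 2 · 3 · 5.
It suffices to check that the order of 7 is not a proper divisor of 30: compute 7^(30/q) for q ∈ {2, 3, 5}.
7^15 ≡ 1 (mod 62)  [q = 2: ≡ 1 ✗]
7^10 ≡ 25 (mod 62)  [q = 3: ≢ 1 ✓]
7^6 ≡ 35 (mod 62)  [q = 5: ≢ 1 ✓]
Since 7^15 ≡ 1, the order of 7 divides 15 < 30, so 7 is not a primitive root.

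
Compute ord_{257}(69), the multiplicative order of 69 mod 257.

Since 69 ∈ (Z/257Z)^×, its order divides φ(257) = 257 − 1 = 256 = 2^8.
Divisors of 256: 1, 2, 4, 8, 16, 32, 64, 128, 256.
Check 69^d mod 257 for each divisor in increasing order:
69^1 ≡ 69 (mod 257)
69^2 ≡ 135 (mod 257)
69^4 ≡ 235 (mod 257)
69^8 ≡ 227 (mod 257)
69^16 ≡ 129 (mod 257)
69^32 ≡ 193 (mod 257)
69^64 ≡ 241 (mod 257)
69^128 ≡ 256 (mod 257)
69^256 ≡ 1 (mod 257) ✓
So ord_257(69) = 256.

256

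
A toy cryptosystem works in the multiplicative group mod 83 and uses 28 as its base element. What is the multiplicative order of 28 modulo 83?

Since 28 ∈ (Z/83Z)^×, its order divides φ(83) = 83 − 1 = 82 = 2 · 41.
Divisors of 82: 1, 2, 41, 82.
Check 28^d mod 83 for each divisor in increasing order:
28^1 ≡ 28 (mod 83)
28^2 ≡ 37 (mod 83)
28^41 ≡ 1 (mod 83) ✓
The smallest such exponent is 41, so the order of 28 is 41.

41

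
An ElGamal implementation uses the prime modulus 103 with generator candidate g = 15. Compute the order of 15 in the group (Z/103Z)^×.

ord(15) | φ(103) = 103 − 1 = 102 = 2 · 3 · 17.
Divisors of 102: 1, 2, 3, 6, 17, 34, 51, 102.
Check 15^d mod 103 for each divisor in increasing order:
15^1 ≡ 15
15^2 ≡ 19
15^3 ≡ 79
15^6 ≡ 61
15^17 ≡ 46
15^34 ≡ 56
15^51 ≡ 1
So ord_103(15) = 51.

51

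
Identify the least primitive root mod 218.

11

φ(218) = φ(2)·φ(109) = 1·108 = 108 = 2^2 · 3^3.
Test candidates g = 2, 3, … against the prime factors q ∈ {2, 3} of φ(218): g is a generator iff g^(108/q) ≢ 1 for every such q.
g = 2: gcd(2, 218) = 2 > 1, not a unit — skip.
g = 3: 3^54 ≡ 1 — hits 1, so not a primitive root.
g = 4: gcd(4, 218) = 2 > 1, not a unit — skip.
g = 5: 5^54 ≡ 1 — hits 1, so not a primitive root.
g = 6: gcd(6, 218) = 2 > 1, not a unit — skip.
g = 7: 7^54 ≡ 1 — hits 1, so not a primitive root.
g = 8: gcd(8, 218) = 2 > 1, not a unit — skip.
g = 9: 9^54 ≡ 1 — hits 1, so not a primitive root.
g = 10: gcd(10, 218) = 2 > 1, not a unit — skip.
g = 11: 11^54 ≡ 217; 11^36 ≡ 45 — none is 1, so 11 is a primitive root.
Hence the least primitive root of 218 is 11.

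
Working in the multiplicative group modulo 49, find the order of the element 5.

42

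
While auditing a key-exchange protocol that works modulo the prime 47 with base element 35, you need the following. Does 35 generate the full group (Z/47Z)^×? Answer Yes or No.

φ(47) = 47 − 1 = 46 = 2 · 23.
An element g generates (Z/47Z)^× iff g^(46/q) ≢ 1 (mod 47) for each prime q ∈ {2, 23}.
35^23 ≡ 46 (mod 47)  [q = 2: ≢ 1 ✓]
35^2 ≡ 3 (mod 47)  [q = 23: ≢ 1 ✓]
None equal 1, so ord_47(35) = 46: 35 is a primitive root.

Yes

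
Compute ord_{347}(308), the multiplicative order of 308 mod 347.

The order of 308 must divide φ(347) = 347 − 1 = 346 = 2 · 173.
Divisors of 346: 1, 2, 173, 346.
Test each divisor d:
308^1 ≡ 308
308^2 ≡ 133
308^173 ≡ 346
308^346 ≡ 1
So ord_347(308) = 346.

346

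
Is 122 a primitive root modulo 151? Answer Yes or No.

φ(151) = 151 − 1 = 150 = 2 · 3 · 5^2.
122 is a primitive root mod 151 iff 122^(φ(151)/q) ≢ 1 for every prime q | φ(151), i.e. q ∈ {2, 3, 5}.
122^75 ≡ 150 (mod 151)  [q = 2: ≢ 1 ✓]
122^50 ≡ 1 (mod 151)  [q = 3: ≡ 1 ✗]
122^30 ≡ 64 (mod 151)  [q = 5: ≢ 1 ✓]
The check at q = 3 fails, so 122 generates a proper subgroup.

No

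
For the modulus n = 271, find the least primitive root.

6

φ(271) = 271 − 1 = 270 = 2 · 3^3 · 5.
Test candidates g = 2, 3, … against the prime factors q ∈ {2, 3, 5} of φ(271): g is a generator iff g^(270/q) ≢ 1 for every such q.
g = 2: 2^135 ≡ 1 — hits 1, so not a primitive root.
g = 3: 3^135 ≡ 270; 3^90 ≡ 1 — hits 1, so not a primitive root.
g = 4: 4^135 ≡ 1 — hits 1, so not a primitive root.
g = 5: 5^135 ≡ 1 — hits 1, so not a primitive root.
g = 6: 6^135 ≡ 270; 6^90 ≡ 242; 6^54 ≡ 10 — none is 1, so 6 is a primitive root.
So 6 is the smallest generator of (Z/271Z)^×.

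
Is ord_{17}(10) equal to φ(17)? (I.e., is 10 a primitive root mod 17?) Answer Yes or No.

Yes

φ(17) = 17 − 1 = 16 = 2^4.
Test 10^(16/q) mod 17 for each prime factor q of 16:
10^8 ≡ 16 (mod 17)  [q = 2: ≢ 1 ✓]
All checks pass, so 10 has order 16 and is a primitive root modulo 17.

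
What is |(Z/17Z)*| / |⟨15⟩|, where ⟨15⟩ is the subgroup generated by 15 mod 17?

2

By Lagrange's theorem, ord_17(15) divides φ(17) = 17 − 1 = 16 = 2^4.
Divisors of 16: 1, 2, 4, 8, 16.
Compute 15^d (mod 17) for the divisors d until we hit 1:
15^1 ≡ 15
15^2 ≡ 4
15^4 ≡ 16
15^8 ≡ 1
The order of 15 is 8, so the subgroup it generates has 8 elements.
[(Z/17Z)^× : ⟨15⟩] = 16/8 = 2.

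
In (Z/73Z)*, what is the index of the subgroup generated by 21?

3

Since 21 ∈ (Z/73Z)^×, its order divides φ(73) = 73 − 1 = 72 = 2^3 · 3^2.
Divisors of 72: 1, 2, 3, 4, 6, 8, 9, 12, 18, 24, 36, 72.
Test each divisor d:
21^1 ≡ 21 (mod 73)
21^2 ≡ 3 (mod 73)
21^3 ≡ 63 (mod 73)
21^4 ≡ 9 (mod 73)
21^6 ≡ 27 (mod 73)
21^8 ≡ 8 (mod 73)
21^9 ≡ 22 (mod 73)
21^12 ≡ 72 (mod 73)
21^18 ≡ 46 (mod 73)
21^24 ≡ 1 (mod 73) ✓
So ord_73(21) = 24, hence |⟨21⟩| = 24.
Index = |(Z/73Z)^×| / |⟨21⟩| = 72 / 24 = 3.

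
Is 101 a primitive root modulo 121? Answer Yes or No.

φ(121) = φ(11^2) = 11·(11−1) = 110 = 2 · 5 · 11.
101 is a primitive root mod 121 iff 101^(φ(121)/q) ≢ 1 for every prime q | φ(121), i.e. q ∈ {2, 5, 11}.
101^55 ≡ 120 (mod 121)  [q = 2: ≢ 1 ✓]
101^22 ≡ 81 (mod 121)  [q = 5: ≢ 1 ✓]
101^10 ≡ 67 (mod 121)  [q = 11: ≢ 1 ✓]
All checks pass, so 101 has order 110 and is a primitive root modulo 121.

Yes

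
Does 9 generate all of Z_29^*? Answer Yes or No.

No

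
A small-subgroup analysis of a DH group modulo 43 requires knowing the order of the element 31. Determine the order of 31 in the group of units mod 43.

21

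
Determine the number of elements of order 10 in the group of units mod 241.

4

φ(241) = 241 − 1 = 240 = 2^4 · 3 · 5.
(Z/241Z)^× is cyclic (|G| = 240); a cyclic group of order m has exactly φ(d) elements of each order d | m, and none otherwise.
10 = 2 · 5 divides 240, and φ(10) = 4.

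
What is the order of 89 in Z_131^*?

5

The order of 89 must divide φ(131) = 131 − 1 = 130 = 2 · 5 · 13.
Divisors of 130: 1, 2, 5, 10, 13, 26, 65, 130.
Check 89^d mod 131 for each divisor in increasing order:
89^1 ≡ 89 (mod 131)
89^2 ≡ 61 (mod 131)
89^5 ≡ 1 (mod 131) ✓
Hence ord(89) = 5.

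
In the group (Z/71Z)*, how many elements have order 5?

φ(71) = 71 − 1 = 70 = 2 · 5 · 7.
Since (Z/71Z)^× is cyclic of order 70, the number of elements of order d is φ(d) when d | 70 and 0 otherwise.
5 | 70, and φ(5) = 5 − 1 = 4.

4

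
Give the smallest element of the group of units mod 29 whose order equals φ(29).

φ(29) = 29 − 1 = 28 = 2^2 · 7.
g is a primitive root iff g^(28/q) ≢ 1 (mod 29) for each prime q ∈ {2, 7}.
g = 2: 2^14 ≡ 28; 2^4 ≡ 16 — none is 1, so 2 is a primitive root.
Hence the least primitive root of 29 is 2.

2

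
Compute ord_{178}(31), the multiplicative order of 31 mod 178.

88

Since 31 ∈ (Z/178Z)^×, its order divides φ(178) = φ(2)·φ(89) = 1·88 = 88 = 2^3 · 11.
Divisors of 88: 1, 2, 4, 8, 11, 22, 44, 88.
Compute 31^d (mod 178) for the divisors d until we hit 1:
31^1 ≡ 31
31^2 ≡ 71
31^4 ≡ 57
31^8 ≡ 45
31^11 ≡ 77
31^22 ≡ 55
31^44 ≡ 177
31^88 ≡ 1
Therefore the multiplicative order of 31 modulo 178 is 88.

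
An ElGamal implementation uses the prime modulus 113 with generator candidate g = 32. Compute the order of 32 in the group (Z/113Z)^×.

The order of 32 must divide φ(113) = 113 − 1 = 112 = 2^4 · 7.
Divisors of 112: 1, 2, 4, 7, 8, 14, 16, 28, 56, 112.
Compute 32^d (mod 113) for the divisors d until we hit 1:
32^1 ≡ 32 (mod 113)
32^2 ≡ 7 (mod 113)
32^4 ≡ 49 (mod 113)
32^7 ≡ 15 (mod 113)
32^8 ≡ 28 (mod 113)
32^14 ≡ 112 (mod 113)
32^16 ≡ 106 (mod 113)
32^28 ≡ 1 (mod 113) ✓
So ord_113(32) = 28.

28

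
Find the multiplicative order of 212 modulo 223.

111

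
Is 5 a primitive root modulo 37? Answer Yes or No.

φ(37) = 37 − 1 = 36 = 2^2 · 3^2.
It suffices to check that the order of 5 is not a proper divisor of 36: compute 5^(36/q) for q ∈ {2, 3}.
5^18 ≡ 36 (mod 37)  [q = 2: ≢ 1 ✓]
5^12 ≡ 10 (mod 37)  [q = 3: ≢ 1 ✓]
None equal 1, so ord_37(5) = 36: 5 is a primitive root.

Yes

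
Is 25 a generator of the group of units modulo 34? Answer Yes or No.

No

φ(34) = φ(2)·φ(17) = 1·16 = 16 = 2^4.
It suffices to check that the order of 25 is not a proper divisor of 16: compute 25^(16/q) for q ∈ {2}.
25^8 ≡ 1 (mod 34)  [q = 2: ≡ 1 ✗]
The check at q = 2 fails, so 25 generates a proper subgroup.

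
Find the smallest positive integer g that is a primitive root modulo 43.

3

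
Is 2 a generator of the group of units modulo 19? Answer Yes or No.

φ(19) = 19 − 1 = 18 = 2 · 3^2.
It suffices to check that the order of 2 is not a proper divisor of 18: compute 2^(18/q) for q ∈ {2, 3}.
2^9 ≡ 18 (mod 19)  [q = 2: ≢ 1 ✓]
2^6 ≡ 7 (mod 19)  [q = 3: ≢ 1 ✓]
All checks pass, so 2 has order 18 and is a primitive root modulo 19.

Yes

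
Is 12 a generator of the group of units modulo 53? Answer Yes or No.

Yes

φ(53) = 53 − 1 = 52 = 2^2 · 13.
12 is a primitive root mod 53 iff 12^(φ(53)/q) ≢ 1 for every prime q | φ(53), i.e. q ∈ {2, 13}.
12^26 ≡ 52 (mod 53)  [q = 2: ≢ 1 ✓]
12^4 ≡ 13 (mod 53)  [q = 13: ≢ 1 ✓]
All checks pass, so 12 has order 52 and is a primitive root modulo 53.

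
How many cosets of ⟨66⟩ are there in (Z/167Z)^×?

2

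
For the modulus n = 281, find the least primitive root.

3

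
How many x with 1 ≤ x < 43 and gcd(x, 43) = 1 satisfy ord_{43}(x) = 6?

2

φ(43) = 43 − 1 = 42 = 2 · 3 · 7.
Since (Z/43Z)^× is cyclic of order 42, the number of elements of order d is φ(d) when d | 42 and 0 otherwise.
6 = 2 · 3 divides 42, and φ(6) = 2.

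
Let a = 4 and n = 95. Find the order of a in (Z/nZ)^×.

Since 4 ∈ (Z/95Z)^×, its order divides φ(95) = φ(5·19) = (5−1)·(19−1) = 4·18 = 72 = 2^3 · 3^2.
Divisors of 72: 1, 2, 3, 4, 6, 8, 9, 12, 18, 24, 36, 72.
Compute 4^d (mod 95) for the divisors d until we hit 1:
4^1 ≡ 4 (mod 95)
4^2 ≡ 16 (mod 95)
4^3 ≡ 64 (mod 95)
4^4 ≡ 66 (mod 95)
4^6 ≡ 11 (mod 95)
4^8 ≡ 81 (mod 95)
4^9 ≡ 39 (mod 95)
4^12 ≡ 26 (mod 95)
4^18 ≡ 1 (mod 95) ✓
Hence ord(4) = 18.

18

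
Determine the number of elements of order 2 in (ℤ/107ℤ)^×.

1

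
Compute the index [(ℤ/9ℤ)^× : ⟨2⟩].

1

By Lagrange's theorem, ord_9(2) divides φ(9) = φ(3^2) = 3·(3−1) = 6 = 2 · 3.
Divisors of 6: 1, 2, 3, 6.
Evaluate successive powers at the divisors of 6:
2^1 ≡ 2 (mod 9)
2^2 ≡ 4 (mod 9)
2^3 ≡ 8 (mod 9)
2^6 ≡ 1 (mod 9) ✓
Thus |⟨2⟩| = ord(2) = 6.
[(Z/9Z)^× : ⟨2⟩] = 6/6 = 1.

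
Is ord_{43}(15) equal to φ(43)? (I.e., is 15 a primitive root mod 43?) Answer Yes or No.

φ(43) = 43 − 1 = 42 = 2 · 3 · 7.
An element g generates (Z/43Z)^× iff g^(42/q) ≢ 1 (mod 43) for each prime q ∈ {2, 3, 7}.
15^21 ≡ 1 (mod 43)  [q = 2: ≡ 1 ✗]
15^14 ≡ 6 (mod 43)  [q = 3: ≢ 1 ✓]
15^6 ≡ 11 (mod 43)  [q = 7: ≢ 1 ✓]
The check at q = 2 fails, so 15 generates a proper subgroup.

No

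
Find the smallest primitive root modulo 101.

φ(101) = 101 − 1 = 100 = 2^2 · 5^2.
g is a primitive root iff g^(100/q) ≢ 1 (mod 101) for each prime q ∈ {2, 5}.
g = 2: 2^50 ≡ 100; 2^20 ≡ 95 — none is 1, so 2 is a primitive root.
The smallest primitive root modulo 101 is 2.

2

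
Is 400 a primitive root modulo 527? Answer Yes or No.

527 = 17 · 31 is a product of two distinct odd primes, so (Z/527Z)^× ≅ (Z/17Z)^× × (Z/31Z)^× is not cyclic.
No primitive root modulo 527 exists; in particular 400 is not one.

No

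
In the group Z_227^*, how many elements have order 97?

0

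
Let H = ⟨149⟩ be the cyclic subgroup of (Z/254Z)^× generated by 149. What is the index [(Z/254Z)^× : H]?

Since 149 ∈ (Z/254Z)^×, its order divides φ(254) = φ(2)·φ(127) = 1·126 = 126 = 2 · 3^2 · 7.
Divisors of 126: 1, 2, 3, 6, 7, 9, 14, 18, 21, 42, 63, 126.
Compute 149^d (mod 254) for the divisors d until we hit 1:
149^1 ≡ 149
149^2 ≡ 103
149^3 ≡ 107
149^6 ≡ 19
149^7 ≡ 37
149^9 ≡ 1
Thus |⟨149⟩| = ord(149) = 9.
Index = |(Z/254Z)^×| / |⟨149⟩| = 126 / 9 = 14.

14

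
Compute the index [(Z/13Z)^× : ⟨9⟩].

4

By Lagrange's theorem, ord_13(9) divides φ(13) = 13 − 1 = 12 = 2^2 · 3.
Divisors of 12: 1, 2, 3, 4, 6, 12.
Test each divisor d:
9^1 ≡ 9
9^2 ≡ 3
9^3 ≡ 1
The order of 9 is 3, so the subgroup it generates has 3 elements.
The index is φ(13) / ord(9) = 12 / 3 = 4.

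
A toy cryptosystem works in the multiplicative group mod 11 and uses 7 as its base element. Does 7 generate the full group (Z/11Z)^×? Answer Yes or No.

φ(11) = 11 − 1 = 10 = 2 · 5.
Test 7^(10/q) mod 11 for each prime factor q of 10:
7^5 ≡ 10 (mod 11)  [q = 2: ≢ 1 ✓]
7^2 ≡ 5 (mod 11)  [q = 5: ≢ 1 ✓]
None equal 1, so ord_11(7) = 10: 7 is a primitive root.

Yes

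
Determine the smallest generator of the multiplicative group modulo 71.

φ(71) = 71 − 1 = 70 = 2 · 5 · 7.
g is a primitive root iff g^(70/q) ≢ 1 (mod 71) for each prime q ∈ {2, 5, 7}.
g = 2: 2^35 ≡ 1 — hits 1, so not a primitive root.
g = 3: 3^35 ≡ 1 — hits 1, so not a primitive root.
g = 4: 4^35 ≡ 1 — hits 1, so not a primitive root.
g = 5: 5^35 ≡ 1 — hits 1, so not a primitive root.
g = 6: 6^35 ≡ 1 — hits 1, so not a primitive root.
g = 7: 7^35 ≡ 70; 7^14 ≡ 54; 7^10 ≡ 45 — none is 1, so 7 is a primitive root.
So 7 is the smallest generator of (Z/71Z)^×.

7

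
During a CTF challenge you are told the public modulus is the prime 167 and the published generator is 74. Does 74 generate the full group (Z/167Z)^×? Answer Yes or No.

Yes

φ(167) = 167 − 1 = 166 = 2 · 83.
74 is a primitive root mod 167 iff 74^(φ(167)/q) ≢ 1 for every prime q | φ(167), i.e. q ∈ {2, 83}.
74^83 ≡ 166 (mod 167)  [q = 2: ≢ 1 ✓]
74^2 ≡ 132 (mod 167)  [q = 83: ≢ 1 ✓]
Every test exponent gives a nontrivial residue, hence 74 generates the full group.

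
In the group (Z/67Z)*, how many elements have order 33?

20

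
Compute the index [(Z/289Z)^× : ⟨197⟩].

ord(197) | φ(289) = φ(17^2) = 17·(17−1) = 272 = 2^4 · 17.
Divisors of 272: 1, 2, 4, 8, 16, 17, 34, 68, 136, 272.
Evaluate successive powers at the divisors of 272:
197^1 ≡ 197 (mod 289)
197^2 ≡ 83 (mod 289)
197^4 ≡ 242 (mod 289)
197^8 ≡ 186 (mod 289)
197^16 ≡ 205 (mod 289)
197^17 ≡ 214 (mod 289)
197^34 ≡ 134 (mod 289)
197^68 ≡ 38 (mod 289)
197^136 ≡ 288 (mod 289)
197^272 ≡ 1 (mod 289) ✓
Thus |⟨197⟩| = ord(197) = 272.
Index = |(Z/289Z)^×| / |⟨197⟩| = 272 / 272 = 1.

1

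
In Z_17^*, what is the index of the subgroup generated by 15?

2

The order of 15 must divide φ(17) = 17 − 1 = 16 = 2^4.
Divisors of 16: 1, 2, 4, 8, 16.
Evaluate successive powers at the divisors of 16:
15^1 ≡ 15 (mod 17)
15^2 ≡ 4 (mod 17)
15^4 ≡ 16 (mod 17)
15^8 ≡ 1 (mod 17) ✓
The order of 15 is 8, so the subgroup it generates has 8 elements.
The index is φ(17) / ord(15) = 16 / 8 = 2.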